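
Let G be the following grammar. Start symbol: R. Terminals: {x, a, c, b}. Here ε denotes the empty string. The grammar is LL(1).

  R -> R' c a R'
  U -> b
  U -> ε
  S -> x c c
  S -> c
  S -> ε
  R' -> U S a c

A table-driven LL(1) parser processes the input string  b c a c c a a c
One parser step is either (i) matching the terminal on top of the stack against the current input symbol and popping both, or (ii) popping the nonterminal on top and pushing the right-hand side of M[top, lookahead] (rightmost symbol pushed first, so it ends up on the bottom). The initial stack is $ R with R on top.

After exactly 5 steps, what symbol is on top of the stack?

step 1: stack=$ R  input=b c a c c a a c $  — expand R -> R' c a R'
step 2: stack=$ R' a c R'  input=b c a c c a a c $  — expand R' -> U S a c
step 3: stack=$ R' a c c a S U  input=b c a c c a a c $  — expand U -> b
step 4: stack=$ R' a c c a S b  input=b c a c c a a c $  — match b
step 5: stack=$ R' a c c a S  input=c a c c a a c $  — expand S -> c
Stack after step 5: $ R' a c c a c (top = c).

c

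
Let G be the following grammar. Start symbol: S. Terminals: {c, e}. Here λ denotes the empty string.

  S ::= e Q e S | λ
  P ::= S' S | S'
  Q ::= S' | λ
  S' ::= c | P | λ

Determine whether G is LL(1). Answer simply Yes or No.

FIRST(S) = {λ, e}
FIRST(P) = {λ, c, e}
FIRST(Q) = {λ, c, e}
FIRST(S') = {λ, c, e}
FOLLOW(S) = {$, e}
FOLLOW(P) = {e}
FOLLOW(Q) = {e}
FOLLOW(S') = {e}
Cell M[P, c] receives both P ::= S' S and P ::= S' — the grammar is not LL(1).

No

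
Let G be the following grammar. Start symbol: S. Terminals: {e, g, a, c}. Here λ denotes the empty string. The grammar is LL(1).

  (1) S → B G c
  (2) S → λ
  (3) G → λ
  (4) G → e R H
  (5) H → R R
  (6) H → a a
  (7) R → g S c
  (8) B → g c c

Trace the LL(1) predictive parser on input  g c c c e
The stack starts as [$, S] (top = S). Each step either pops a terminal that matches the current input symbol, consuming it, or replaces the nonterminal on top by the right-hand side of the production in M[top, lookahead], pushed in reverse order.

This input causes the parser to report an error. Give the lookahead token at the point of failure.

step 1: stack=$ S  input=g c c c e $  — expand S → B G c
step 2: stack=$ c G B  input=g c c c e $  — expand B → g c c
step 3: stack=$ c G c c g  input=g c c c e $  — match g
step 4: stack=$ c G c c  input=c c c e $  — match c
step 5: stack=$ c G c  input=c c e $  — match c
step 6: stack=$ c G  input=c e $  — expand G → λ
step 7: stack=$ c  input=c e $  — match c
step 8: stack=$  input=e $  — error: stack empty but input remains

e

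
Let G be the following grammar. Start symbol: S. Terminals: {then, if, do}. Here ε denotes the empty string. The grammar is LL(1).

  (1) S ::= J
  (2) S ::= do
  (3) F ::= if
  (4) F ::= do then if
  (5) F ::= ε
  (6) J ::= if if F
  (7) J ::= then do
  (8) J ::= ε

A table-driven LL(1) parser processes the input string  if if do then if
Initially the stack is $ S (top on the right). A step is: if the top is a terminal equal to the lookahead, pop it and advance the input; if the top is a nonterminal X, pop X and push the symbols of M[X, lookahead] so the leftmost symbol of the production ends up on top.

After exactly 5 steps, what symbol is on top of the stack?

step 1: stack=$ S  input=if if do then if $  — expand S ::= J
step 2: stack=$ J  input=if if do then if $  — expand J ::= if if F
step 3: stack=$ F if if  input=if if do then if $  — match if
step 4: stack=$ F if  input=if do then if $  — match if
step 5: stack=$ F  input=do then if $  — expand F ::= do then if
Stack after step 5: $ if then do (top = do).

do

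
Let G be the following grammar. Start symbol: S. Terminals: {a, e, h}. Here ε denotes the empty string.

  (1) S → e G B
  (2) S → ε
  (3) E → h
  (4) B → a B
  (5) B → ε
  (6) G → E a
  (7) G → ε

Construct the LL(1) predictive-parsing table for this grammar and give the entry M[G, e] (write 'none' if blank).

FIRST(S) = {ε, e}
FIRST(E) = {h}
FIRST(B) = {ε, a}
FIRST(G) = {ε, h}  (via E a)
FOLLOW(S) includes $ since S is the start symbol.
FOLLOW(S): S appears on no right-hand side. Thus FOLLOW(S) = {$}.
FOLLOW(G): in S→e G B, G is followed by B with FIRST {ε, a}; in S→e G B, the suffix after G is nullable, so FOLLOW(G) ⊇ FOLLOW(S) = {$}. Thus FOLLOW(G) = {$, a}.
For G → E a: FIRST(E a) = {h}, so it goes in M[G, t] for t ∈ {h}.
For G → ε: FIRST(ε) = {ε}, so it goes in M[G, t] for t ∈ {}; since ε ∈ FIRST, also for every t ∈ FOLLOW(G) = {$, a}.
None of these place a production in M[G, e].

none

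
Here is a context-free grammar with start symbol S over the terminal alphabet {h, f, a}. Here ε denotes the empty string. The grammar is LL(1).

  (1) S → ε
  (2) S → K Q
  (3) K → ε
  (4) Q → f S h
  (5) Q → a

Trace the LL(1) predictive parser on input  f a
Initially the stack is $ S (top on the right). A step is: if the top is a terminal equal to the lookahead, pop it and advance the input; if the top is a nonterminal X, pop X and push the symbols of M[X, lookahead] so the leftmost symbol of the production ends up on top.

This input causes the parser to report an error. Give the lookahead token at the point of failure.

$

     Stack    Input  Action
  1  $ S      f a $  expand S → K Q
  2  $ Q K    f a $  expand K → ε
  3  $ Q      f a $  expand Q → f S h
  4  $ h S f  f a $  match f
  5  $ h S    a $    expand S → K Q
  6  $ h Q K  a $    expand K → ε
  7  $ h Q    a $    expand Q → a
  8  $ h a    a $    match a
  9  $ h      $      error: top is terminal h but lookahead is $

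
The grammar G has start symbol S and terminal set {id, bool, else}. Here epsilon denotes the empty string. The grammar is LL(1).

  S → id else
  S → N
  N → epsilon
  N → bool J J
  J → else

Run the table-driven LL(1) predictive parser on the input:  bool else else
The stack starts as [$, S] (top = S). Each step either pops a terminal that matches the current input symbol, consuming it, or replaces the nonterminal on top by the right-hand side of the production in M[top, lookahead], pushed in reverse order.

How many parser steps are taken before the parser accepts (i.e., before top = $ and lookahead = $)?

7

     Stack       Input             Action
  1  $ S         bool else else $  expand S → N
  2  $ N         bool else else $  expand N → bool J J
  3  $ J J bool  bool else else $  match bool
  4  $ J J       else else $       expand J → else
  5  $ J else    else else $       match else
  6  $ J         else $            expand J → else
  7  $ else      else $            match else
Accept reached after 7 steps.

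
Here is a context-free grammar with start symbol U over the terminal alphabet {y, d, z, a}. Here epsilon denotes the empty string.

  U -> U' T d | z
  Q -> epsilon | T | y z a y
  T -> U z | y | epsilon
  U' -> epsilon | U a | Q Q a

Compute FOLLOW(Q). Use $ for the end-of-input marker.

{a, d, y, z}

FIRST(U) = {a, d, y, z}  (via U' T d)
FIRST(T) = {epsilon, a, d, y, z}  (via U z)
FIRST(Q) = {epsilon, a, d, y, z}  (via T)
FIRST(U') = {epsilon, a, d, y, z}  (via U a, Q Q a)
FOLLOW(U) includes $ since U is the start symbol.
FOLLOW(U): in T->U z, U is followed by z with FIRST {z}; in U'->U a, U is followed by a with FIRST {a}. Thus FOLLOW(U) = {$, a, z}.
FOLLOW(Q): in U'->Q Q a (occurrence 1), Q is followed by Q a with FIRST {a, d, y, z}; in U'->Q Q a (occurrence 2), Q is followed by a with FIRST {a}. Thus FOLLOW(Q) = {a, d, y, z}.
FOLLOW(T): in U->U' T d, T is followed by d with FIRST {d}; in Q->T, the suffix after T is empty, so FOLLOW(T) ⊇ FOLLOW(Q) = {a, d, y, z}. Thus FOLLOW(T) = {a, d, y, z}.
FOLLOW(U'): in U->U' T d, U' is followed by T d with FIRST {a, d, y, z}. Thus FOLLOW(U') = {a, d, y, z}.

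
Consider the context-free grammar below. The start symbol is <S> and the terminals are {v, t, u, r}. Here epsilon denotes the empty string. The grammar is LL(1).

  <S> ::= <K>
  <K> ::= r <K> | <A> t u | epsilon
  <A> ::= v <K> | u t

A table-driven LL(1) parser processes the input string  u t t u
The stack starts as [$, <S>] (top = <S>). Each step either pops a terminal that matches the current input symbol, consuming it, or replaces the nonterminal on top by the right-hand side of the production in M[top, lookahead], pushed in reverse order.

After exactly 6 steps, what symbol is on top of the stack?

step 1: stack=$ <S>  input=u t t u $  — expand <S> ::= <K>
step 2: stack=$ <K>  input=u t t u $  — expand <K> ::= <A> t u
step 3: stack=$ u t <A>  input=u t t u $  — expand <A> ::= u t
step 4: stack=$ u t t u  input=u t t u $  — match u
step 5: stack=$ u t t  input=t t u $  — match t
step 6: stack=$ u t  input=t u $  — match t
Stack after step 6: $ u (top = u).

u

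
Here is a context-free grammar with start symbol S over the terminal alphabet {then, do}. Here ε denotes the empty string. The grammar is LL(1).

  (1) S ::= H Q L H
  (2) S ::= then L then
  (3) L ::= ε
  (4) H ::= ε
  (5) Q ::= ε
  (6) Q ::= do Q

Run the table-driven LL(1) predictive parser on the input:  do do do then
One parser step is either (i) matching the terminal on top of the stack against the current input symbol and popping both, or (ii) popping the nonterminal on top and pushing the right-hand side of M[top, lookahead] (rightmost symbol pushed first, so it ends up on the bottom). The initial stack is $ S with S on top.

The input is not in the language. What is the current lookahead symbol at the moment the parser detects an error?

step 1: stack=$ S  input=do do do then $  — expand S ::= H Q L H
step 2: stack=$ H L Q H  input=do do do then $  — expand H ::= ε
step 3: stack=$ H L Q  input=do do do then $  — expand Q ::= do Q
step 4: stack=$ H L Q do  input=do do do then $  — match do
step 5: stack=$ H L Q  input=do do then $  — expand Q ::= do Q
step 6: stack=$ H L Q do  input=do do then $  — match do
step 7: stack=$ H L Q  input=do then $  — expand Q ::= do Q
step 8: stack=$ H L Q do  input=do then $  — match do
step 9: stack=$ H L Q  input=then $  — error: M[Q, then] is empty

then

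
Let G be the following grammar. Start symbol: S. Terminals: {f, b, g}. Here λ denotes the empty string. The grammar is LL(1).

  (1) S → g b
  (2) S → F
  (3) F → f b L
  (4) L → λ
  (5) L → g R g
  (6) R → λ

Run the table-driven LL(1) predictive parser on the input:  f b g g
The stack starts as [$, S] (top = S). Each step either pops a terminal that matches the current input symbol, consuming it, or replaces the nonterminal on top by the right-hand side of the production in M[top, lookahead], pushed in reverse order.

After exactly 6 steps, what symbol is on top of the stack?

R

     Stack    Input      Action
  1  $ S      f b g g $  expand S → F
  2  $ F      f b g g $  expand F → f b L
  3  $ L b f  f b g g $  match f
  4  $ L b    b g g $    match b
  5  $ L      g g $      expand L → g R g
  6  $ g R g  g g $      match g
Stack after step 6: $ g R (top = R).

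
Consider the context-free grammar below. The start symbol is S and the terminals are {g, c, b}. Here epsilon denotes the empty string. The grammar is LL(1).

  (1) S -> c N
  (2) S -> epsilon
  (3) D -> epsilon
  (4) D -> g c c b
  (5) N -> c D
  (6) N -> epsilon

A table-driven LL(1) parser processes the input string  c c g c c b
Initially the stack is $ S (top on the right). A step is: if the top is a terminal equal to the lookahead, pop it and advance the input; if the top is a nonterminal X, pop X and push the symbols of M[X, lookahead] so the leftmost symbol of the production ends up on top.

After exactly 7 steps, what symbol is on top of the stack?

step 1: stack=$ S  input=c c g c c b $  — expand S -> c N
step 2: stack=$ N c  input=c c g c c b $  — match c
step 3: stack=$ N  input=c g c c b $  — expand N -> c D
step 4: stack=$ D c  input=c g c c b $  — match c
step 5: stack=$ D  input=g c c b $  — expand D -> g c c b
step 6: stack=$ b c c g  input=g c c b $  — match g
step 7: stack=$ b c c  input=c c b $  — match c
Stack after step 7: $ b c (top = c).

c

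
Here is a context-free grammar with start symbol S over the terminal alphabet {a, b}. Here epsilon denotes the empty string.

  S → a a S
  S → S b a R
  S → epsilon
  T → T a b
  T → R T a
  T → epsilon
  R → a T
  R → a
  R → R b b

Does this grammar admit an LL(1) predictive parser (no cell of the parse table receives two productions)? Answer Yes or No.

No

FIRST(S) = {epsilon, a, b}
FIRST(T) = {epsilon, a}
FIRST(R) = {a}
FOLLOW(S) = {$, b}
FOLLOW(T) = {$, a, b}
FOLLOW(R) = {$, a, b}
Cell M[R, a] receives both R → a T and R → a and R → R b b — the grammar is not LL(1).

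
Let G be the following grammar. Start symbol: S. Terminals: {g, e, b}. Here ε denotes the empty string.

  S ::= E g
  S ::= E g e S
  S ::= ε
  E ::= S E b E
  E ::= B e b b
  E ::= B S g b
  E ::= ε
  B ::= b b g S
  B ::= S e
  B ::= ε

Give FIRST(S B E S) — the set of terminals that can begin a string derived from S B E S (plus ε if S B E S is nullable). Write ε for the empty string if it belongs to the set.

{ε, b, e, g}

FIRST(S) = {ε, b, e, g}  (via E g, E g e S)
FIRST(B) = {ε, b, e, g}  (via S e)
FIRST(E) = {ε, b, e, g}  (via S E b E, B e b b, B S g b)
FIRST(S B E S): take FIRST of each symbol in turn, carrying on past any symbol whose FIRST contains ε; result {ε, b, e, g}.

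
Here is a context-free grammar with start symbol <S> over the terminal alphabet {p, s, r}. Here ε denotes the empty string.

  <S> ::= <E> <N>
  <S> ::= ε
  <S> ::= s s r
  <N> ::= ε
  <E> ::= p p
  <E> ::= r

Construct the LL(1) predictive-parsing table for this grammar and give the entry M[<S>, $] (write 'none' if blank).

FIRST(<N>): from <N>::=ε we get {ε}. So FIRST(<N>) = {ε}.
FIRST(<E>): from <E>::=p p we get {p}; from <E>::=r we get {r}. So FIRST(<E>) = {p, r}.
FIRST(<S>): from <S>::=<E> <N> we get {p, r}; from <S>::=ε we get {ε}; from <S>::=s s r we get {s}. So FIRST(<S>) = {ε, p, r, s}.
FOLLOW(<S>) includes $ since <S> is the start symbol.
FOLLOW(<S>): <S> appears on no right-hand side. Thus FOLLOW(<S>) = {$}.
For <S> ::= <E> <N>: FIRST(<E> <N>) = {p, r}, so it goes in M[<S>, t] for t ∈ {p, r}.
For <S> ::= ε: FIRST(ε) = {ε}, so it goes in M[<S>, t] for t ∈ {}; since ε ∈ FIRST, also for every t ∈ FOLLOW(<S>) = {$}.
For <S> ::= s s r: FIRST(s s r) = {s}, so it goes in M[<S>, t] for t ∈ {s}.

<S> ::= ε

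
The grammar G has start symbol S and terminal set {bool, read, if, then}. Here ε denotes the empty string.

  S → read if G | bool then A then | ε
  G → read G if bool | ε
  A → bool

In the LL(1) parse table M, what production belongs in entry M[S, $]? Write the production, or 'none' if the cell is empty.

FIRST(S) = {ε, bool, read}
FIRST(G) = {ε, read}
FIRST(A) = {bool}
FOLLOW(S) includes $ since S is the start symbol.
FOLLOW(S): S appears on no right-hand side. Thus FOLLOW(S) = {$}.
For S → read if G: FIRST(read if G) = {read}, so it goes in M[S, t] for t ∈ {read}.
For S → bool then A then: FIRST(bool then A then) = {bool}, so it goes in M[S, t] for t ∈ {bool}.
For S → ε: FIRST(ε) = {ε}, so it goes in M[S, t] for t ∈ {}; since ε ∈ FIRST, also for every t ∈ FOLLOW(S) = {$}.

S → ε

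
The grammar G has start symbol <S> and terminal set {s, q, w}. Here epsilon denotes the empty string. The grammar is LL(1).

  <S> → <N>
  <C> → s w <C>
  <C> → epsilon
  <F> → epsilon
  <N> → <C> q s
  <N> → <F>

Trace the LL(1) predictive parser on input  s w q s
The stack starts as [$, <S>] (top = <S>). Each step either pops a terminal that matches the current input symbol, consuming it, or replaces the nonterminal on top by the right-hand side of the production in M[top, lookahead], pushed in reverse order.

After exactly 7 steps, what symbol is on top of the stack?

s

     Stack          Input      Action
  1  $ <S>          s w q s $  expand <S> → <N>
  2  $ <N>          s w q s $  expand <N> → <C> q s
  3  $ s q <C>      s w q s $  expand <C> → s w <C>
  4  $ s q <C> w s  s w q s $  match s
  5  $ s q <C> w    w q s $    match w
  6  $ s q <C>      q s $      expand <C> → epsilon
  7  $ s q          q s $      match q
Stack after step 7: $ s (top = s).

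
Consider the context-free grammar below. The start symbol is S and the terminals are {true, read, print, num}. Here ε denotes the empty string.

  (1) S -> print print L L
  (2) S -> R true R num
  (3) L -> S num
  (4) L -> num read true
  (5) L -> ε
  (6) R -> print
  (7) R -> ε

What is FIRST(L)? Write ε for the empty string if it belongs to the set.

{ε, num, print, true}

FIRST(R) = {ε, print}
FIRST(S) = {print, true}  (via R true R num)
FIRST(L) = {ε, num, print, true}  (via S num)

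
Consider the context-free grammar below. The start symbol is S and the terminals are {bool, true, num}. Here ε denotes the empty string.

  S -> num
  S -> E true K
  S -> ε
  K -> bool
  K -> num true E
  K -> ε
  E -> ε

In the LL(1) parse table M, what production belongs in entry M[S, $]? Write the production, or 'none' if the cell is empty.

FIRST(K) = {ε, bool, num}
FIRST(E) = {ε}
FIRST(S) = {ε, num, true}  (via E true K)
FOLLOW(S) includes $ since S is the start symbol.
FOLLOW(S): S appears on no right-hand side. Thus FOLLOW(S) = {$}.
For S -> num: FIRST(num) = {num}, so it goes in M[S, t] for t ∈ {num}.
For S -> E true K: FIRST(E true K) = {true}, so it goes in M[S, t] for t ∈ {true}.
For S -> ε: FIRST(ε) = {ε}, so it goes in M[S, t] for t ∈ {}; since ε ∈ FIRST, also for every t ∈ FOLLOW(S) = {$}.

S -> ε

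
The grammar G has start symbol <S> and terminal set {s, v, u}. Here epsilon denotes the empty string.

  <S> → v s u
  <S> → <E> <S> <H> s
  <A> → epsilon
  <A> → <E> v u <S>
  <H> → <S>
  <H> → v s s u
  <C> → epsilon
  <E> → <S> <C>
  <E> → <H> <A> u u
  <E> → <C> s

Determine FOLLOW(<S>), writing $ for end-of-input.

FIRST(<C>) = {epsilon}
FIRST(<S>) = {s, v}  (via <E> <S> <H> s)
FIRST(<H>) = {s, v}  (via <S>)
FIRST(<E>) = {s, v}  (via <S> <C>, <H> <A> u u, <C> s)
FIRST(<A>) = {epsilon, s, v}  (via <E> v u <S>)
FOLLOW(<S>) includes $ since <S> is the start symbol.
FOLLOW(<A>): in <E>→<H> <A> u u, <A> is followed by u u with FIRST {u}. Thus FOLLOW(<A>) = {u}.
FOLLOW(<H>): in <S>→<E> <S> <H> s, <H> is followed by s with FIRST {s}; in <E>→<H> <A> u u, <H> is followed by <A> u u with FIRST {s, u, v}. Thus FOLLOW(<H>) = {s, u, v}.
FOLLOW(<E>): in <S>→<E> <S> <H> s, <E> is followed by <S> <H> s with FIRST {s, v}; in <A>→<E> v u <S>, <E> is followed by v u <S> with FIRST {v}. Thus FOLLOW(<E>) = {s, v}.
FOLLOW(<S>): in <S>→<E> <S> <H> s, <S> is followed by <H> s with FIRST {s, v}; in <A>→<E> v u <S>, the suffix after <S> is empty, so FOLLOW(<S>) ⊇ FOLLOW(<A>) = {u}; in <H>→<S>, the suffix after <S> is empty, so FOLLOW(<S>) ⊇ FOLLOW(<H>) = {s, u, v}; in <E>→<S> <C>, <S> is followed by <C> with FIRST {epsilon}; in <E>→<S> <C>, the suffix after <S> is nullable, so FOLLOW(<S>) ⊇ FOLLOW(<E>) = {s, v}. Thus FOLLOW(<S>) = {$, s, u, v}.
FOLLOW(<C>): in <E>→<S> <C>, the suffix after <C> is empty, so FOLLOW(<C>) ⊇ FOLLOW(<E>) = {s, v}; in <E>→<C> s, <C> is followed by s with FIRST {s}. Thus FOLLOW(<C>) = {s, v}.

{$, s, u, v}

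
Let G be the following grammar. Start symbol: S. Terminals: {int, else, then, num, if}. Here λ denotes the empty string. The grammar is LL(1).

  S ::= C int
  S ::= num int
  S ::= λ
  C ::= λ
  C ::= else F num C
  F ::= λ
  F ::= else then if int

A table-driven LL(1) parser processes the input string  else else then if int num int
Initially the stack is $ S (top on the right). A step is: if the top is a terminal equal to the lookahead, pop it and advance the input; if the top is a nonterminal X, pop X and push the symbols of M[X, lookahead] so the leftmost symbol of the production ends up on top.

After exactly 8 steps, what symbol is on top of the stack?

step 1: stack=$ S  input=else else then if int num int $  — expand S ::= C int
step 2: stack=$ int C  input=else else then if int num int $  — expand C ::= else F num C
step 3: stack=$ int C num F else  input=else else then if int num int $  — match else
step 4: stack=$ int C num F  input=else then if int num int $  — expand F ::= else then if int
step 5: stack=$ int C num int if then else  input=else then if int num int $  — match else
step 6: stack=$ int C num int if then  input=then if int num int $  — match then
step 7: stack=$ int C num int if  input=if int num int $  — match if
step 8: stack=$ int C num int  input=int num int $  — match int
Stack after step 8: $ int C num (top = num).

num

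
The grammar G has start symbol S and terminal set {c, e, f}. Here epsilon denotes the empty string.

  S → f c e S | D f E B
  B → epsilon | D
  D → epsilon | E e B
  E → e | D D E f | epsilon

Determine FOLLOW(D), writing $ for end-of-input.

FIRST(S): from S→f c e S we get {f}; from S→D f E B we get {e, f}. So FIRST(S) = {e, f}.
FIRST(B): from B→epsilon we get {epsilon}; from B→D we get {epsilon, e, f}. So FIRST(B) = {epsilon, e, f}.
FIRST(D): from D→epsilon we get {epsilon}; from D→E e B we get {e, f}. So FIRST(D) = {epsilon, e, f}.
FIRST(E): from E→e we get {e}; from E→D D E f we get {e, f}; from E→epsilon we get {epsilon}. So FIRST(E) = {epsilon, e, f}.
FOLLOW(S) includes $ since S is the start symbol.
FOLLOW(S): in S→f c e S, the suffix after S is empty (adds nothing new). Thus FOLLOW(S) = {$}.
FOLLOW(E): in S→D f E B, E is followed by B with FIRST {epsilon, e, f}; in S→D f E B, the suffix after E is nullable, so FOLLOW(E) ⊇ FOLLOW(S) = {$}; in D→E e B, E is followed by e B with FIRST {e}; in E→D D E f, E is followed by f with FIRST {f}. Thus FOLLOW(E) = {$, e, f}.
FOLLOW(B): in S→D f E B, the suffix after B is empty, so FOLLOW(B) ⊇ FOLLOW(S) = {$}; in D→E e B, the suffix after B is empty, so FOLLOW(B) ⊇ FOLLOW(D) = {$, e, f}. Thus FOLLOW(B) = {$, e, f}.
FOLLOW(D): in S→D f E B, D is followed by f E B with FIRST {f}; in B→D, the suffix after D is empty, so FOLLOW(D) ⊇ FOLLOW(B) = {$, e, f}; in E→D D E f (occurrence 1), D is followed by D E f with FIRST {e, f}; in E→D D E f (occurrence 2), D is followed by E f with FIRST {e, f}. Thus FOLLOW(D) = {$, e, f}.

{$, e, f}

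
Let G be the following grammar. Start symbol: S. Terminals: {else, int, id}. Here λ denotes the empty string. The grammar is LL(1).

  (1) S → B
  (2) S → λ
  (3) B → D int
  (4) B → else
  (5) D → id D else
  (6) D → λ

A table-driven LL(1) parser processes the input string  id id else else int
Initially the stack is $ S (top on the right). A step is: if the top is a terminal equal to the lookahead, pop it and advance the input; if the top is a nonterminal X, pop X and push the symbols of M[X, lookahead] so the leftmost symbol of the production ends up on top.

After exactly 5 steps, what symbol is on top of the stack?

id

     Stack            Input                  Action
  1  $ S              id id else else int $  expand S → B
  2  $ B              id id else else int $  expand B → D int
  3  $ int D          id id else else int $  expand D → id D else
  4  $ int else D id  id id else else int $  match id
  5  $ int else D     id else else int $     expand D → id D else
Stack after step 5: $ int else else D id (top = id).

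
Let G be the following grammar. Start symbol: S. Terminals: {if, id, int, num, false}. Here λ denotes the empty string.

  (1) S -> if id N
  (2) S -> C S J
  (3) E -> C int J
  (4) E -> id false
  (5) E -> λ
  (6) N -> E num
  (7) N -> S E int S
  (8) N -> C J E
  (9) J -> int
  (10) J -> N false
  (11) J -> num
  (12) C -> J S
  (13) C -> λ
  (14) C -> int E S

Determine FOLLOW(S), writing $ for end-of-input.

FIRST(S): from S->if id N we get {if}; from S->C S J we get {id, if, int, num}. So FIRST(S) = {id, if, int, num}.
FIRST(E): from E->C int J we get {id, if, int, num}; from E->id false we get {id}; from E->λ we get {λ}. So FIRST(E) = {λ, id, if, int, num}.
FIRST(N): from N->E num we get {id, if, int, num}; from N->S E int S we get {id, if, int, num}; from N->C J E we get {id, if, int, num}. So FIRST(N) = {id, if, int, num}.
FIRST(J): from J->int we get {int}; from J->N false we get {id, if, int, num}; from J->num we get {num}. So FIRST(J) = {id, if, int, num}.
FIRST(C): from C->J S we get {id, if, int, num}; from C->λ we get {λ}; from C->int E S we get {int}. So FIRST(C) = {λ, id, if, int, num}.
FOLLOW(S) includes $ since S is the start symbol.
FOLLOW(C): in S->C S J, C is followed by S J with FIRST {id, if, int, num}; in E->C int J, C is followed by int J with FIRST {int}; in N->C J E, C is followed by J E with FIRST {id, if, int, num}. Thus FOLLOW(C) = {id, if, int, num}.
FOLLOW(S): in S->C S J, S is followed by J with FIRST {id, if, int, num}; in N->S E int S (occurrence 1), S is followed by E int S with FIRST {id, if, int, num}; in N->S E int S (occurrence 2), the suffix after S is empty, so FOLLOW(S) ⊇ FOLLOW(N) = {$, false, id, if, int, num}; in C->J S, the suffix after S is empty, so FOLLOW(S) ⊇ FOLLOW(C) = {id, if, int, num}; in C->int E S, the suffix after S is empty, so FOLLOW(S) ⊇ FOLLOW(C) = {id, if, int, num}. Thus FOLLOW(S) = {$, false, id, if, int, num}.
FOLLOW(N): in S->if id N, the suffix after N is empty, so FOLLOW(N) ⊇ FOLLOW(S) = {$, false, id, if, int, num}; in J->N false, N is followed by false with FIRST {false}. Thus FOLLOW(N) = {$, false, id, if, int, num}.
FOLLOW(E): in N->E num, E is followed by num with FIRST {num}; in N->S E int S, E is followed by int S with FIRST {int}; in N->C J E, the suffix after E is empty, so FOLLOW(E) ⊇ FOLLOW(N) = {$, false, id, if, int, num}; in C->int E S, E is followed by S with FIRST {id, if, int, num}. Thus FOLLOW(E) = {$, false, id, if, int, num}.
FOLLOW(J): in S->C S J, the suffix after J is empty, so FOLLOW(J) ⊇ FOLLOW(S) = {$, false, id, if, int, num}; in E->C int J, the suffix after J is empty, so FOLLOW(J) ⊇ FOLLOW(E) = {$, false, id, if, int, num}; in N->C J E, J is followed by E with FIRST {λ, id, if, int, num}; in N->C J E, the suffix after J is nullable, so FOLLOW(J) ⊇ FOLLOW(N) = {$, false, id, if, int, num}; in C->J S, J is followed by S with FIRST {id, if, int, num}. Thus FOLLOW(J) = {$, false, id, if, int, num}.

{$, false, id, if, int, num}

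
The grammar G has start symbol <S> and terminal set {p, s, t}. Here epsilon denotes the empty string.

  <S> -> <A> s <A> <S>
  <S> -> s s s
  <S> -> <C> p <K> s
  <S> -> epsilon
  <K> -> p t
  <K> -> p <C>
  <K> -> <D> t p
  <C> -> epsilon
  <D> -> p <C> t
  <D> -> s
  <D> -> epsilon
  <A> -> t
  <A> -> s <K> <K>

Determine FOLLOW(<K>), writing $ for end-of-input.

FIRST(<C>): from <C>->epsilon we get {epsilon}. So FIRST(<C>) = {epsilon}.
FIRST(<D>): from <D>->p <C> t we get {p}; from <D>->s we get {s}; from <D>->epsilon we get {epsilon}. So FIRST(<D>) = {epsilon, p, s}.
FIRST(<A>): from <A>->t we get {t}; from <A>->s <K> <K> we get {s}. So FIRST(<A>) = {s, t}.
FIRST(<S>): from <S>-><A> s <A> <S> we get {s, t}; from <S>->s s s we get {s}; from <S>-><C> p <K> s we get {p}; from <S>->epsilon we get {epsilon}. So FIRST(<S>) = {epsilon, p, s, t}.
FIRST(<K>): from <K>->p t we get {p}; from <K>->p <C> we get {p}; from <K>-><D> t p we get {p, s, t}. So FIRST(<K>) = {p, s, t}.
FOLLOW(<S>) includes $ since <S> is the start symbol.
FOLLOW(<S>): in <S>-><A> s <A> <S>, the suffix after <S> is empty (adds nothing new). Thus FOLLOW(<S>) = {$}.
FOLLOW(<D>): in <K>-><D> t p, <D> is followed by t p with FIRST {t}. Thus FOLLOW(<D>) = {t}.
FOLLOW(<A>): in <S>-><A> s <A> <S> (occurrence 1), <A> is followed by s <A> <S> with FIRST {s}; in <S>-><A> s <A> <S> (occurrence 2), <A> is followed by <S> with FIRST {epsilon, p, s, t}; in <S>-><A> s <A> <S> (occurrence 2), the suffix after <A> is nullable, so FOLLOW(<A>) ⊇ FOLLOW(<S>) = {$}. Thus FOLLOW(<A>) = {$, p, s, t}.
FOLLOW(<K>): in <S>-><C> p <K> s, <K> is followed by s with FIRST {s}; in <A>->s <K> <K> (occurrence 1), <K> is followed by <K> with FIRST {p, s, t}; in <A>->s <K> <K> (occurrence 2), the suffix after <K> is empty, so FOLLOW(<K>) ⊇ FOLLOW(<A>) = {$, p, s, t}. Thus FOLLOW(<K>) = {$, p, s, t}.
FOLLOW(<C>): in <S>-><C> p <K> s, <C> is followed by p <K> s with FIRST {p}; in <K>->p <C>, the suffix after <C> is empty, so FOLLOW(<C>) ⊇ FOLLOW(<K>) = {$, p, s, t}; in <D>->p <C> t, <C> is followed by t with FIRST {t}. Thus FOLLOW(<C>) = {$, p, s, t}.

{$, p, s, t}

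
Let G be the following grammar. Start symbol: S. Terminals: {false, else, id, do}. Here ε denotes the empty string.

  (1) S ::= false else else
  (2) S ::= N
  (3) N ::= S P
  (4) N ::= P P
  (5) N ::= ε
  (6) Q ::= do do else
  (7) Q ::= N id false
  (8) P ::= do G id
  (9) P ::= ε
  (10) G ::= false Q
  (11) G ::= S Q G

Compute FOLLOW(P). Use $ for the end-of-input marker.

FIRST(P): from P::=do G id we get {do}; from P::=ε we get {ε}. So FIRST(P) = {ε, do}.
FIRST(S): from S::=false else else we get {false}; from S::=N we get {ε, do, false}. So FIRST(S) = {ε, do, false}.
FIRST(N): from N::=S P we get {ε, do, false}; from N::=P P we get {ε, do}; from N::=ε we get {ε}. So FIRST(N) = {ε, do, false}.
FIRST(Q): from Q::=do do else we get {do}; from Q::=N id false we get {do, false, id}. So FIRST(Q) = {do, false, id}.
FIRST(G): from G::=false Q we get {false}; from G::=S Q G we get {do, false, id}. So FIRST(G) = {do, false, id}.
FOLLOW(S) includes $ since S is the start symbol.
FOLLOW(G): in P::=do G id, G is followed by id with FIRST {id}; in G::=S Q G, the suffix after G is empty (adds nothing new). Thus FOLLOW(G) = {id}.
FOLLOW(Q): in G::=false Q, the suffix after Q is empty, so FOLLOW(Q) ⊇ FOLLOW(G) = {id}; in G::=S Q G, Q is followed by G with FIRST {do, false, id}. Thus FOLLOW(Q) = {do, false, id}.
FOLLOW(S): in N::=S P, S is followed by P with FIRST {ε, do}; in N::=S P, the suffix after S is nullable, so FOLLOW(S) ⊇ FOLLOW(N) = {$, do, false, id}; in G::=S Q G, S is followed by Q G with FIRST {do, false, id}. Thus FOLLOW(S) = {$, do, false, id}.
FOLLOW(N): in S::=N, the suffix after N is empty, so FOLLOW(N) ⊇ FOLLOW(S) = {$, do, false, id}; in Q::=N id false, N is followed by id false with FIRST {id}. Thus FOLLOW(N) = {$, do, false, id}.
FOLLOW(P): in N::=S P, the suffix after P is empty, so FOLLOW(P) ⊇ FOLLOW(N) = {$, do, false, id}; in N::=P P (occurrence 1), P is followed by P with FIRST {ε, do}; in N::=P P (occurrence 1), the suffix after P is nullable, so FOLLOW(P) ⊇ FOLLOW(N) = {$, do, false, id}; in N::=P P (occurrence 2), the suffix after P is empty, so FOLLOW(P) ⊇ FOLLOW(N) = {$, do, false, id}. Thus FOLLOW(P) = {$, do, false, id}.

{$, do, false, id}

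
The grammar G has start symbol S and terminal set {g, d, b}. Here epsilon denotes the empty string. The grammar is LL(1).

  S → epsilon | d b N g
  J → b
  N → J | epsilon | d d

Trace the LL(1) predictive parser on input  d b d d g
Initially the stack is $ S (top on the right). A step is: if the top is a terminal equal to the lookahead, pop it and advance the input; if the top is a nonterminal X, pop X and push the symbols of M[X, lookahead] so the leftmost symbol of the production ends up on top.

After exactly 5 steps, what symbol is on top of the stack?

d

step 1: stack=$ S  input=d b d d g $  — expand S → d b N g
step 2: stack=$ g N b d  input=d b d d g $  — match d
step 3: stack=$ g N b  input=b d d g $  — match b
step 4: stack=$ g N  input=d d g $  — expand N → d d
step 5: stack=$ g d d  input=d d g $  — match d
Stack after step 5: $ g d (top = d).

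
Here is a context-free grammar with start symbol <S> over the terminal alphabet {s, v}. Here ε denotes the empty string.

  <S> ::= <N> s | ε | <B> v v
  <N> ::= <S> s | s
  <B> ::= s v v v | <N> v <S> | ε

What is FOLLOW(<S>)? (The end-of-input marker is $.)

FIRST(<S>): from <S>::=<N> s we get {s, v}; from <S>::=ε we get {ε}; from <S>::=<B> v v we get {s, v}. So FIRST(<S>) = {ε, s, v}.
FIRST(<N>): from <N>::=<S> s we get {s, v}; from <N>::=s we get {s}. So FIRST(<N>) = {s, v}.
FIRST(<B>): from <B>::=s v v v we get {s}; from <B>::=<N> v <S> we get {s, v}; from <B>::=ε we get {ε}. So FIRST(<B>) = {ε, s, v}.
FOLLOW(<S>) includes $ since <S> is the start symbol.
FOLLOW(<N>): in <S>::=<N> s, <N> is followed by s with FIRST {s}; in <B>::=<N> v <S>, <N> is followed by v <S> with FIRST {v}. Thus FOLLOW(<N>) = {s, v}.
FOLLOW(<B>): in <S>::=<B> v v, <B> is followed by v v with FIRST {v}. Thus FOLLOW(<B>) = {v}.
FOLLOW(<S>): in <N>::=<S> s, <S> is followed by s with FIRST {s}; in <B>::=<N> v <S>, the suffix after <S> is empty, so FOLLOW(<S>) ⊇ FOLLOW(<B>) = {v}. Thus FOLLOW(<S>) = {$, s, v}.

{$, s, v}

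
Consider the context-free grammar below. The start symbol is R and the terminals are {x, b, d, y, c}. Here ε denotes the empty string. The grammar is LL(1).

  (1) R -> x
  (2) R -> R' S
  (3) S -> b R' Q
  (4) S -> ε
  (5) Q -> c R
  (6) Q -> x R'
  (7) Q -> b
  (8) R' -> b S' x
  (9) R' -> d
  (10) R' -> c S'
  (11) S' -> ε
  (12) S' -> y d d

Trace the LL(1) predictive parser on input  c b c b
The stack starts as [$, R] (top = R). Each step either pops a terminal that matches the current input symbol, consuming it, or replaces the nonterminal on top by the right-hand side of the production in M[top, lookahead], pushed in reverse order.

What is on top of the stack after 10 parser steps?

step 1: stack=$ R  input=c b c b $  — expand R -> R' S
step 2: stack=$ S R'  input=c b c b $  — expand R' -> c S'
step 3: stack=$ S S' c  input=c b c b $  — match c
step 4: stack=$ S S'  input=b c b $  — expand S' -> ε
step 5: stack=$ S  input=b c b $  — expand S -> b R' Q
step 6: stack=$ Q R' b  input=b c b $  — match b
step 7: stack=$ Q R'  input=c b $  — expand R' -> c S'
step 8: stack=$ Q S' c  input=c b $  — match c
step 9: stack=$ Q S'  input=b $  — expand S' -> ε
step 10: stack=$ Q  input=b $  — expand Q -> b
Stack after step 10: $ b (top = b).

b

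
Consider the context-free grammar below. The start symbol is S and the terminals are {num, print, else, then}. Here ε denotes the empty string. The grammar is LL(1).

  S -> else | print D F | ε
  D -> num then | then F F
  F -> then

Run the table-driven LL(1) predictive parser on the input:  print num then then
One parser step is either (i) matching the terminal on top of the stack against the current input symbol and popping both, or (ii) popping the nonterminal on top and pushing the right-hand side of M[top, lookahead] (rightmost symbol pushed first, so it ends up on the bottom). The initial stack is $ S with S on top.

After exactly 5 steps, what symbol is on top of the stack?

step 1: stack=$ S  input=print num then then $  — expand S -> print D F
step 2: stack=$ F D print  input=print num then then $  — match print
step 3: stack=$ F D  input=num then then $  — expand D -> num then
step 4: stack=$ F then num  input=num then then $  — match num
step 5: stack=$ F then  input=then then $  — match then
Stack after step 5: $ F (top = F).

F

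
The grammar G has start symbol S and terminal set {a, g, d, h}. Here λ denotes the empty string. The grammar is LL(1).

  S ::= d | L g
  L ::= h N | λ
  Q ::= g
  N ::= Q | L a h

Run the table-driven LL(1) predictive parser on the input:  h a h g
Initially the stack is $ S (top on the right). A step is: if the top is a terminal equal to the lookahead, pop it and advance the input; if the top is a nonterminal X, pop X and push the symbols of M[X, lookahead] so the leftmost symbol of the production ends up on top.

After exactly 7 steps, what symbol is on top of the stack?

step 1: stack=$ S  input=h a h g $  — expand S ::= L g
step 2: stack=$ g L  input=h a h g $  — expand L ::= h N
step 3: stack=$ g N h  input=h a h g $  — match h
step 4: stack=$ g N  input=a h g $  — expand N ::= L a h
step 5: stack=$ g h a L  input=a h g $  — expand L ::= λ
step 6: stack=$ g h a  input=a h g $  — match a
step 7: stack=$ g h  input=h g $  — match h
Stack after step 7: $ g (top = g).

g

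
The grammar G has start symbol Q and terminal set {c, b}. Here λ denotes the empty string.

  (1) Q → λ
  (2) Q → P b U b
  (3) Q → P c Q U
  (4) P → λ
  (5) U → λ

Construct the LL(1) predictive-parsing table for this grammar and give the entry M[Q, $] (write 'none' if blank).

Q → λ

FIRST(P) = {λ}
FIRST(U) = {λ}
FIRST(Q) = {λ, b, c}  (via P b U b, P c Q U)
FOLLOW(Q) includes $ since Q is the start symbol.
FOLLOW(Q): in Q→P c Q U, Q is followed by U with FIRST {λ}; in Q→P c Q U, the suffix after Q is nullable (adds nothing new). Thus FOLLOW(Q) = {$}.
For Q → λ: FIRST(λ) = {λ}, so it goes in M[Q, t] for t ∈ {}; since λ ∈ FIRST, also for every t ∈ FOLLOW(Q) = {$}.
For Q → P b U b: FIRST(P b U b) = {b}, so it goes in M[Q, t] for t ∈ {b}.
For Q → P c Q U: FIRST(P c Q U) = {c}, so it goes in M[Q, t] for t ∈ {c}.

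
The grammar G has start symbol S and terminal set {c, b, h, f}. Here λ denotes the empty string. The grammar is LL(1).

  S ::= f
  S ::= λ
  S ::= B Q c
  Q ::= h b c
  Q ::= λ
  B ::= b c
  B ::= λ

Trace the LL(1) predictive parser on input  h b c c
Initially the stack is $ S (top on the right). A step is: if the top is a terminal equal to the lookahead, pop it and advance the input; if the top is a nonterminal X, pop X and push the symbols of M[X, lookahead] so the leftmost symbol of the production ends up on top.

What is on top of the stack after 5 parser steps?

c

     Stack      Input      Action
  1  $ S        h b c c $  expand S ::= B Q c
  2  $ c Q B    h b c c $  expand B ::= λ
  3  $ c Q      h b c c $  expand Q ::= h b c
  4  $ c c b h  h b c c $  match h
  5  $ c c b    b c c $    match b
Stack after step 5: $ c c (top = c).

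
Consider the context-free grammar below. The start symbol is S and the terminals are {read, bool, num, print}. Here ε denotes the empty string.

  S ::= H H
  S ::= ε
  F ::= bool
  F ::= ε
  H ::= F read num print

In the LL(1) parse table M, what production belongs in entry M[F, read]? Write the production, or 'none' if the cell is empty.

FIRST(F): from F::=bool we get {bool}; from F::=ε we get {ε}. So FIRST(F) = {ε, bool}.
FIRST(H): from H::=F read num print we get {bool, read}. So FIRST(H) = {bool, read}.
FIRST(S): from S::=H H we get {bool, read}; from S::=ε we get {ε}. So FIRST(S) = {ε, bool, read}.
FOLLOW(S) includes $ since S is the start symbol.
FOLLOW(F): in H::=F read num print, F is followed by read num print with FIRST {read}. Thus FOLLOW(F) = {read}.
For F ::= bool: FIRST(bool) = {bool}, so it goes in M[F, t] for t ∈ {bool}.
For F ::= ε: FIRST(ε) = {ε}, so it goes in M[F, t] for t ∈ {}; since ε ∈ FIRST, also for every t ∈ FOLLOW(F) = {read}.

F ::= ε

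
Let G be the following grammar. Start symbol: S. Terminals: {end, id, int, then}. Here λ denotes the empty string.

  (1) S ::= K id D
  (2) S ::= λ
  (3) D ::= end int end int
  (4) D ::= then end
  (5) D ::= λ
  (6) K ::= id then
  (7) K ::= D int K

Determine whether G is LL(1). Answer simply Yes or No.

FIRST(S) = {λ, end, id, int, then}
FIRST(D) = {λ, end, then}
FIRST(K) = {end, id, int, then}
FOLLOW(S) = {$}
FOLLOW(D) = {$, int}
FOLLOW(K) = {id}
Each cell of M receives at most one production.

Yes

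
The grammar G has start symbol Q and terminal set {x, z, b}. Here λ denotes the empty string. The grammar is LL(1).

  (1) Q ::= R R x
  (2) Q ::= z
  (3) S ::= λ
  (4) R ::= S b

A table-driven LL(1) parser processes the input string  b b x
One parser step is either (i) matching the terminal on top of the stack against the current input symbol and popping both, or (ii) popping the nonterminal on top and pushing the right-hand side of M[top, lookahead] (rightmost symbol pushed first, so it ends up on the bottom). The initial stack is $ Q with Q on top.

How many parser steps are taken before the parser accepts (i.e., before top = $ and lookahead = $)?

     Stack      Input    Action
  1  $ Q        b b x $  expand Q ::= R R x
  2  $ x R R    b b x $  expand R ::= S b
  3  $ x R b S  b b x $  expand S ::= λ
  4  $ x R b    b b x $  match b
  5  $ x R      b x $    expand R ::= S b
  6  $ x b S    b x $    expand S ::= λ
  7  $ x b      b x $    match b
  8  $ x        x $      match x
Accept reached after 8 steps.

8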